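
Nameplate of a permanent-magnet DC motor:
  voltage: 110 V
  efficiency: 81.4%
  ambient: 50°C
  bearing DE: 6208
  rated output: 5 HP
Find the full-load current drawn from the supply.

P_out = 5 × 746 = 3730 W
P_in = P_out / η = 3730 / 0.814 = 4582 W
I = P_in / V = 4582 / 110 = 41.7 A

41.7 A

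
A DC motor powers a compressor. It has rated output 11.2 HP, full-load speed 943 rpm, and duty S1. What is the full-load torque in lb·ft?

P_out = 11.2 × 746 = 8355 W
ω = 2π × 943/60 = 98.75 rad/s
τ = P_out/ω = 8355/98.75 = 84.61 N·m
In lb·ft: 84.61/1.356 = 62.4 lb·ft

62.4 lb·ft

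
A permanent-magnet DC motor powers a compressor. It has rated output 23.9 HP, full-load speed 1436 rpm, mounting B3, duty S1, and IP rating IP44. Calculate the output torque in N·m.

119 N·m

P_out = 23.9 × 746 = 17829 W
ω = 2π × 1436/60 = 150.4 rad/s
τ = P_out/ω = 17829/150.4 = 119 N·m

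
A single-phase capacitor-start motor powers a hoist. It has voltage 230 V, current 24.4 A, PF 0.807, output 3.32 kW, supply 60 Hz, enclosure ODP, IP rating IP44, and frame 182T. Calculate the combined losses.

1.21 kW

P_in = V·I·cosφ = 230×24.4×0.807 = 4529 W
P_out = 3320 W
Losses = P_in − P_out = 4529 − 3320 = 1209 W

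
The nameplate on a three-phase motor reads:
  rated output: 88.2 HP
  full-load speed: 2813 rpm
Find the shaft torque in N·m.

223 N·m

P_out = 88.2 × 746 = 65797 W
ω = 2π × 2813/60 = 294.6 rad/s
τ = P_out/ω = 65797/294.6 = 223 N·m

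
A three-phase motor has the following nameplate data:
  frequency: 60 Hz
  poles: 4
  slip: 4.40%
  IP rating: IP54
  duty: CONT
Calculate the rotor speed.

n_s = 120f/p = 120×60/4 = 1800 rpm
n = n_s(1 − s) = 1800 × (1 − 0.044) = 1721 rpm

1721 rpm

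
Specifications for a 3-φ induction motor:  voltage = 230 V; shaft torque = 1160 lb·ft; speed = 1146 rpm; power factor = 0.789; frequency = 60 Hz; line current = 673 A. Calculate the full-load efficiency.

89.2 %

τ = 1160 lb·ft × 1.356 = 1573 N·m
ω = 2π × 1146/60 = 120 rad/s; P_out = τω = 1573 × 120 = 188760 W
P_in = √3·V_L·I_L·cosφ = 1.732 × 230 × 673 × 0.789 = 211528 W
η = P_out / P_in = 188760 / 211528 = 0.892 = 89.2%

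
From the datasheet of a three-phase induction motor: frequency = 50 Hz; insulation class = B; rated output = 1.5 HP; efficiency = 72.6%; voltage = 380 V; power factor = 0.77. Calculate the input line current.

3.04 A

P_out = 1.5 × 746 = 1119 W
P_in = P_out / η = 1119 / 0.726 = 1541 W
I_L = P_in / (√3·V_L·cosφ) = 1541 / (1.732 × 380 × 0.77) = 3.04 A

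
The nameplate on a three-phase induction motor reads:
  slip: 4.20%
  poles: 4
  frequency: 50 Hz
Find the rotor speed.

1437 rpm

n_s = 120f/p = 120×50/4 = 1500 rpm
n = n_s(1 − s) = 1500 × (1 − 0.042) = 1437 rpm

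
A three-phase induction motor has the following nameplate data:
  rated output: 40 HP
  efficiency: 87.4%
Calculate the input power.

P_out = 40 × 746 = 29840 W
P_in = P_out/η = 29840/0.874 = 34142 W = 34.1 kW

34.1 kW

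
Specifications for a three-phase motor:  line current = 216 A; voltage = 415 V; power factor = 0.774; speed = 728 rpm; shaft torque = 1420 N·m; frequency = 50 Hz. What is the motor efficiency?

90.1 %

ω = 2π × 728/60 = 76.24 rad/s; P_out = τω = 1420 × 76.24 = 108261 W
P_in = √3·V_L·I_L·cosφ = 1.732 × 415 × 216 × 0.774 = 120169 W
η = P_out / P_in = 108261 / 120169 = 0.901 = 90.1%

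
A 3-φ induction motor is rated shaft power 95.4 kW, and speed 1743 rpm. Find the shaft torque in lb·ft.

385 lb·ft

ω = 2π × 1743/60 = 182.5 rad/s
τ = P/ω = 95400/182.5 = 522.7 N·m
In lb·ft: 522.7/1.356 = 385 lb·ft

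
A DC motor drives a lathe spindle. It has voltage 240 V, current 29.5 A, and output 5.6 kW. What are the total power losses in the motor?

P_in = V·I = 240×29.5 = 7080 W
P_out = 5600 W
Losses = P_in − P_out = 7080 − 5600 = 1480 W

1480 W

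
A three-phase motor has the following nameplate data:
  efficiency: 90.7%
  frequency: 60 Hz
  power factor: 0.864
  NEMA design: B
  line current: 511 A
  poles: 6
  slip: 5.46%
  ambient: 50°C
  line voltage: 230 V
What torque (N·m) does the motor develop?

P_in = √3·V·I·cosφ = 1.732 × 230 × 511 × 0.864 = 175878 W
P_out = η·P_in = 0.907 × 175878 = 159521 W
n_s = 120×60/6 = 1200 rpm; n = 1200×(1−0.0546) = 1134 rpm
ω = 2π×1134/60 = 118.8 rad/s
τ = P_out/ω = 159521/118.8 = 1340 N·m

1340 N·m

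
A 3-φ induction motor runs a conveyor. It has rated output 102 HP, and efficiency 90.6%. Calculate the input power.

84 kW

P_out = 102 × 746 = 76092 W
P_in = P_out/η = 76092/0.906 = 83987 W = 84 kW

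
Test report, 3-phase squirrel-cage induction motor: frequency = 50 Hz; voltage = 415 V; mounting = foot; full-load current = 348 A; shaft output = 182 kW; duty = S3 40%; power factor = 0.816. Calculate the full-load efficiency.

89.2 %

P_out = 182 kW = 182000 W
P_in = √3·V_L·I_L·cosφ = 1.732 × 415 × 348 × 0.816 = 204111 W
η = P_out / P_in = 182000 / 204111 = 0.892 = 89.2%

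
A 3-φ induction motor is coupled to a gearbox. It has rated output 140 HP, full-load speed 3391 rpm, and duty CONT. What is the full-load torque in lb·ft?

217 lb·ft

P_out = 140 × 746 = 104440 W
ω = 2π × 3391/60 = 355.1 rad/s
τ = P_out/ω = 104440/355.1 = 294.1 N·m
In lb·ft: 294.1/1.356 = 217 lb·ft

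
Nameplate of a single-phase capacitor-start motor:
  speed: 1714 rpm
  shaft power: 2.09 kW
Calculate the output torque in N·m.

11.6 N·m

ω = 2π × 1714/60 = 179.5 rad/s
τ = P/ω = 2090/179.5 = 11.6 N·m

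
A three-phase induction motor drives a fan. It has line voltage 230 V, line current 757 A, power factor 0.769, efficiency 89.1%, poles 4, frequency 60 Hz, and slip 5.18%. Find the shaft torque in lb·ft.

853 lb·ft

P_in = √3·V·I·cosφ = 1.732 × 230 × 757 × 0.769 = 231899 W
P_out = η·P_in = 0.891 × 231899 = 206622 W
n_s = 120×60/4 = 1800 rpm; n = 1800×(1−0.0518) = 1707 rpm
ω = 2π×1707/60 = 178.8 rad/s
τ = P_out/ω = 206622/178.8 = 1156 N·m
In lb·ft: 1156/1.356 = 853 lb·ft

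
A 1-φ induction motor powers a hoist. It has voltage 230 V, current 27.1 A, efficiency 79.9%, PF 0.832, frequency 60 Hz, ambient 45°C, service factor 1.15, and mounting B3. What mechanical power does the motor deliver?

4.14 kW

P_in = V·I·cosφ = 230 × 27.1 × 0.832 = 5186 W
P_out = η·P_in = 0.799 × 5186 = 4144 W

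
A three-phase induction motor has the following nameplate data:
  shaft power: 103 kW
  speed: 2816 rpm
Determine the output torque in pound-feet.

ω = 2π × 2816/60 = 294.9 rad/s
τ = P/ω = 103000/294.9 = 349.3 N·m
In lb·ft: 349.3/1.356 = 258 lb·ft

258 lb·ft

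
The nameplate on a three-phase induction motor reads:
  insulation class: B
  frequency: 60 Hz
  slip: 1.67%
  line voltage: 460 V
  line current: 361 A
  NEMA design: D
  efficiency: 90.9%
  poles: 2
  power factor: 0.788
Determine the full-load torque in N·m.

556 N·m

P_in = √3·V·I·cosφ = 1.732 × 460 × 361 × 0.788 = 226641 W
P_out = η·P_in = 0.909 × 226641 = 206017 W
n_s = 120×60/2 = 3600 rpm; n = 3600×(1−0.0167) = 3540 rpm
ω = 2π×3540/60 = 370.7 rad/s
τ = P_out/ω = 206017/370.7 = 556 N·m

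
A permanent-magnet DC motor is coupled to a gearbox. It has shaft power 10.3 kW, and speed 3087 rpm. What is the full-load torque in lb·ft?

ω = 2π × 3087/60 = 323.3 rad/s
τ = P/ω = 10300/323.3 = 31.86 N·m
In lb·ft: 31.86/1.356 = 23.5 lb·ft

23.5 lb·ft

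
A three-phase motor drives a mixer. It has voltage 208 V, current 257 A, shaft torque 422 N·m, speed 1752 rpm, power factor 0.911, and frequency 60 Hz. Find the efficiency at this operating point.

ω = 2π × 1752/60 = 183.5 rad/s; P_out = τω = 422 × 183.5 = 77437 W
P_in = √3·V_L·I_L·cosφ = 1.732 × 208 × 257 × 0.911 = 84346 W
η = P_out / P_in = 77437 / 84346 = 0.918 = 91.8%

91.8 %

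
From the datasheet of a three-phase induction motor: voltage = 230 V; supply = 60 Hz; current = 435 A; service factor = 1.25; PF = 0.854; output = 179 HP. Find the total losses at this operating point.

P_in = √3·V·I·cosφ = 1.732×230×435×0.854 = 147987 W
P_out = 179×746 = 133534 W
Losses = P_in − P_out = 147987 − 133534 = 14453 W

14500 W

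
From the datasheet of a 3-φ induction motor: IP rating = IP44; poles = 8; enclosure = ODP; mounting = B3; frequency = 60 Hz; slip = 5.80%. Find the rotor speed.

848 rpm

n_s = 120f/p = 120×60/8 = 900 rpm
n = n_s(1 − s) = 900 × (1 − 0.058) = 848 rpm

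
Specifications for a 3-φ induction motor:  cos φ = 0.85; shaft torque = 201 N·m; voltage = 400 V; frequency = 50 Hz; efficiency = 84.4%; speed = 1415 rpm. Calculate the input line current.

ω = 2π×1415/60 = 148.2 rad/s; P_out = τω = 201 × 148.2 = 29788 W
P_in = P_out / η = 29788 / 0.844 = 35294 W
I_L = P_in / (√3·V_L·cosφ) = 35294 / (1.732 × 400 × 0.85) = 59.9 A

59.9 A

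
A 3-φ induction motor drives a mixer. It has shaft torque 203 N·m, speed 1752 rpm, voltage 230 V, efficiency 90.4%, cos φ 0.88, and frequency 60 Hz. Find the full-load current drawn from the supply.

ω = 2π×1752/60 = 183.5 rad/s; P_out = τω = 203 × 183.5 = 37251 W
P_in = P_out / η = 37251 / 0.904 = 41207 W
I_L = P_in / (√3·V_L·cosφ) = 41207 / (1.732 × 230 × 0.88) = 118 A

118 A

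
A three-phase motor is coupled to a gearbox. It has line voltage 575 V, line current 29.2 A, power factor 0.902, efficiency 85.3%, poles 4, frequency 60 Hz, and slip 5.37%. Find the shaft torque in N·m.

125 N·m

P_in = √3·V·I·cosφ = 1.732 × 575 × 29.2 × 0.902 = 26230 W
P_out = η·P_in = 0.853 × 26230 = 22374 W
n_s = 120×60/4 = 1800 rpm; n = 1800×(1−0.0537) = 1703 rpm
ω = 2π×1703/60 = 178.3 rad/s
τ = P_out/ω = 22374/178.3 = 125 N·m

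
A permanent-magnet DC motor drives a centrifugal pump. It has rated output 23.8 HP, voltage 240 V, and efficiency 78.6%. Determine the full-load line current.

94.1 A

P_out = 23.8 × 746 = 17755 W
P_in = P_out / η = 17755 / 0.786 = 22589 W
I = P_in / V = 22589 / 240 = 94.1 A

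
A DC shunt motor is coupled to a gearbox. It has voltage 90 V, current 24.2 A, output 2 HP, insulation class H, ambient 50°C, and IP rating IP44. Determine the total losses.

686 W

P_in = V·I = 90×24.2 = 2178 W
P_out = 2×746 = 1492 W
Losses = P_in − P_out = 2178 − 1492 = 686 W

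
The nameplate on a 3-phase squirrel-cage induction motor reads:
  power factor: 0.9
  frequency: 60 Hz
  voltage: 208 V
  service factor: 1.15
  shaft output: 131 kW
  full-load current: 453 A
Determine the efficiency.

89.2 %

P_out = 131 kW = 131000 W
P_in = √3·V_L·I_L·cosφ = 1.732 × 208 × 453 × 0.9 = 146876 W
η = P_out / P_in = 131000 / 146876 = 0.892 = 89.2%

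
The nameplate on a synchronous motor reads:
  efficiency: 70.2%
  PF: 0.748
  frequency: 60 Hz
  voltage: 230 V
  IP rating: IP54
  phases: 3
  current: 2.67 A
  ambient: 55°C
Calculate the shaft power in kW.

0.559 kW

P_in = √3·V·I·cosφ = 1.732 × 230 × 2.67 × 0.748 = 796 W
P_out = η·P_in = 0.702 × 796 = 559 W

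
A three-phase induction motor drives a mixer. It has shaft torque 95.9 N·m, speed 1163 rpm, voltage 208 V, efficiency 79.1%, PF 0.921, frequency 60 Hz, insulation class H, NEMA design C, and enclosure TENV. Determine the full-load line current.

44.5 A

ω = 2π×1163/60 = 121.8 rad/s; P_out = τω = 95.9 × 121.8 = 11681 W
P_in = P_out / η = 11681 / 0.791 = 14767 W
I_L = P_in / (√3·V_L·cosφ) = 14767 / (1.732 × 208 × 0.921) = 44.5 A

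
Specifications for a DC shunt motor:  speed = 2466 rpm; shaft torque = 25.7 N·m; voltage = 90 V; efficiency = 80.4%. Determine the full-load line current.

ω = 2π×2466/60 = 258.2 rad/s; P_out = τω = 25.7 × 258.2 = 6636 W
P_in = P_out / η = 6636 / 0.804 = 8254 W
I = P_in / V = 8254 / 90 = 91.7 A

91.7 A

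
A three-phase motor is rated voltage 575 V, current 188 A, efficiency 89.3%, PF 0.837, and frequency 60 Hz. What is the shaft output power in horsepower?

188 HP

P_in = √3·V·I·cosφ = 1.732 × 575 × 188 × 0.837 = 156711 W
P_out = η·P_in = 0.893 × 156711 = 139943 W
= 139943/746 = 188 HP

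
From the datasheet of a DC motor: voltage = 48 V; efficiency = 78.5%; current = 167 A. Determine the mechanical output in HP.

P_in = V·I = 48 × 167 = 8016 W
P_out = η·P_in = 0.785 × 8016 = 6293 W
= 6293/746 = 8.44 HP

8.44 HP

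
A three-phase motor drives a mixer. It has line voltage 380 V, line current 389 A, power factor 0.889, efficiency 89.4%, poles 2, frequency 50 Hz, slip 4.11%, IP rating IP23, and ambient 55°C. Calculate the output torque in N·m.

P_in = √3·V·I·cosφ = 1.732 × 380 × 389 × 0.889 = 227606 W
P_out = η·P_in = 0.894 × 227606 = 203480 W
n_s = 120×50/2 = 3000 rpm; n = 3000×(1−0.0411) = 2877 rpm
ω = 2π×2877/60 = 301.3 rad/s
τ = P_out/ω = 203480/301.3 = 675 N·m

675 N·m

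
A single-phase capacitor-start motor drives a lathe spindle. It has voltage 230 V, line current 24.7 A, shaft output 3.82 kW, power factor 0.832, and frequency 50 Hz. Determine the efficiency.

80.8 %

P_out = 3.82 kW = 3820 W
P_in = V·I·cosφ = 230 × 24.7 × 0.832 = 4727 W
η = P_out / P_in = 3820 / 4727 = 0.808 = 80.8%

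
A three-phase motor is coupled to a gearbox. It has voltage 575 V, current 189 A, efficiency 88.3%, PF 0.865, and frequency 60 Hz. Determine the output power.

144 kW

P_in = √3·V·I·cosφ = 1.732 × 575 × 189 × 0.865 = 162815 W
P_out = η·P_in = 0.883 × 162815 = 143766 W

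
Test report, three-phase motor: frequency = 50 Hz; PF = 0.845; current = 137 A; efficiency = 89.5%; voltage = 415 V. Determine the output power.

P_in = √3·V·I·cosφ = 1.732 × 415 × 137 × 0.845 = 83210 W
P_out = η·P_in = 0.895 × 83210 = 74473 W

74.5 kW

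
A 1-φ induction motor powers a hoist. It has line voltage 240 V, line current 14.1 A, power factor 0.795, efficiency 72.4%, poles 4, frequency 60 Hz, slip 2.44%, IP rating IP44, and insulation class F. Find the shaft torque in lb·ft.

7.81 lb·ft

P_in = V·I·cosφ = 240 × 14.1 × 0.795 = 2690 W
P_out = η·P_in = 0.724 × 2690 = 1948 W
n_s = 120×60/4 = 1800 rpm; n = 1800×(1−0.0244) = 1756 rpm
ω = 2π×1756/60 = 183.9 rad/s
τ = P_out/ω = 1948/183.9 = 10.59 N·m
In lb·ft: 10.59/1.356 = 7.81 lb·ft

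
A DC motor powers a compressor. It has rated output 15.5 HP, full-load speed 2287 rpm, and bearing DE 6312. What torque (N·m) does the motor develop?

P_out = 15.5 × 746 = 11563 W
ω = 2π × 2287/60 = 239.5 rad/s
τ = P_out/ω = 11563/239.5 = 48.3 N·m

48.3 N·m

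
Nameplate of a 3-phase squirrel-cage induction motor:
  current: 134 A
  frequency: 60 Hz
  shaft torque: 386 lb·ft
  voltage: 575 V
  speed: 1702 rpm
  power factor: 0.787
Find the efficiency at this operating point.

88.8 %

τ = 386 lb·ft × 1.356 = 523.4 N·m
ω = 2π × 1702/60 = 178.2 rad/s; P_out = τω = 523.4 × 178.2 = 93270 W
P_in = √3·V_L·I_L·cosφ = 1.732 × 575 × 134 × 0.787 = 105026 W
η = P_out / P_in = 93270 / 105026 = 0.888 = 88.8%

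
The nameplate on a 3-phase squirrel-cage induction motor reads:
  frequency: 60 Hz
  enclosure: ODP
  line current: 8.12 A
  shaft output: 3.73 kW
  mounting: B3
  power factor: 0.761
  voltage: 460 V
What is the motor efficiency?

P_out = 3.73 kW = 3730 W
P_in = √3·V_L·I_L·cosφ = 1.732 × 460 × 8.12 × 0.761 = 4923 W
η = P_out / P_in = 3730 / 4923 = 0.758 = 75.8%

75.8 %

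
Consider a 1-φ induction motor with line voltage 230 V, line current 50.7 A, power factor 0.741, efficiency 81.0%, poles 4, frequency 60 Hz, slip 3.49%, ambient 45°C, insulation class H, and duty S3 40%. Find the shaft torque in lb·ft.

28.4 lb·ft

P_in = V·I·cosφ = 230 × 50.7 × 0.741 = 8641 W
P_out = η·P_in = 0.81 × 8641 = 6999 W
n_s = 120×60/4 = 1800 rpm; n = 1800×(1−0.0349) = 1737 rpm
ω = 2π×1737/60 = 181.9 rad/s
τ = P_out/ω = 6999/181.9 = 38.48 N·m
In lb·ft: 38.48/1.356 = 28.4 lb·ft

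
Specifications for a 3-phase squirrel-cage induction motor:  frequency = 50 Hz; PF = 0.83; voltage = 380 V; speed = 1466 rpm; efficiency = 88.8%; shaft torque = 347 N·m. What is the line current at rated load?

110 A

ω = 2π×1466/60 = 153.5 rad/s; P_out = τω = 347 × 153.5 = 53265 W
P_in = P_out / η = 53265 / 0.888 = 59983 W
I_L = P_in / (√3·V_L·cosφ) = 59983 / (1.732 × 380 × 0.83) = 110 A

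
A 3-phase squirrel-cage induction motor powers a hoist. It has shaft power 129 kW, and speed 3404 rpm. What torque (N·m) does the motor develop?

362 N·m

ω = 2π × 3404/60 = 356.5 rad/s
τ = P/ω = 129000/356.5 = 362 N·m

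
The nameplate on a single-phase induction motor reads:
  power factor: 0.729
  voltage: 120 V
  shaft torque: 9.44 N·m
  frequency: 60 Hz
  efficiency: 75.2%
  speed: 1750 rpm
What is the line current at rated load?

ω = 2π×1750/60 = 183.3 rad/s; P_out = τω = 9.44 × 183.3 = 1730 W
P_in = P_out / η = 1730 / 0.752 = 2301 W
I = P_in / (V·cosφ) = 2301 / (120 × 0.729) = 26.3 A

26.3 A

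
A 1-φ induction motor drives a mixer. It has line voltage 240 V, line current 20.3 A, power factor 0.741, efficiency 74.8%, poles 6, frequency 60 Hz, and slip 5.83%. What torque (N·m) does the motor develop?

P_in = V·I·cosφ = 240 × 20.3 × 0.741 = 3610 W
P_out = η·P_in = 0.748 × 3610 = 2700 W
n_s = 120×60/6 = 1200 rpm; n = 1200×(1−0.0583) = 1130 rpm
ω = 2π×1130/60 = 118.3 rad/s
τ = P_out/ω = 2700/118.3 = 22.8 N·m

22.8 N·m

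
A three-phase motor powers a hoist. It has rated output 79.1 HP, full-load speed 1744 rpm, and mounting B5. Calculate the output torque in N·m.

323 N·m

P_out = 79.1 × 746 = 59009 W
ω = 2π × 1744/60 = 182.6 rad/s
τ = P_out/ω = 59009/182.6 = 323 N·m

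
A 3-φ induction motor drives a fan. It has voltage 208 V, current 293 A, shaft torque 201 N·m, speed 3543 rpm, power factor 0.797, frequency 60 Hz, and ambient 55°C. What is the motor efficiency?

88.6 %

ω = 2π × 3543/60 = 371 rad/s; P_out = τω = 201 × 371 = 74571 W
P_in = √3·V_L·I_L·cosφ = 1.732 × 208 × 293 × 0.797 = 84127 W
η = P_out / P_in = 74571 / 84127 = 0.886 = 88.6%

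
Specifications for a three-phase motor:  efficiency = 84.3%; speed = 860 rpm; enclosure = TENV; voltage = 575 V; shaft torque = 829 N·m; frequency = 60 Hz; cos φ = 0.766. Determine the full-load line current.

116 A

ω = 2π×860/60 = 90.06 rad/s; P_out = τω = 829 × 90.06 = 74660 W
P_in = P_out / η = 74660 / 0.843 = 88565 W
I_L = P_in / (√3·V_L·cosφ) = 88565 / (1.732 × 575 × 0.766) = 116 A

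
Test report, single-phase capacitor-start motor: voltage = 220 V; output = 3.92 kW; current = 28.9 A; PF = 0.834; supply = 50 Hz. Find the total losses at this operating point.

1.38 kW

P_in = V·I·cosφ = 220×28.9×0.834 = 5303 W
P_out = 3920 W
Losses = P_in − P_out = 5303 − 3920 = 1383 W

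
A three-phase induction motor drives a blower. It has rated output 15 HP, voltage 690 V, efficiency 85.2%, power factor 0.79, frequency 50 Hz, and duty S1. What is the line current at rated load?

P_out = 15 × 746 = 11190 W
P_in = P_out / η = 11190 / 0.852 = 13134 W
I_L = P_in / (√3·V_L·cosφ) = 13134 / (1.732 × 690 × 0.79) = 13.9 A

13.9 A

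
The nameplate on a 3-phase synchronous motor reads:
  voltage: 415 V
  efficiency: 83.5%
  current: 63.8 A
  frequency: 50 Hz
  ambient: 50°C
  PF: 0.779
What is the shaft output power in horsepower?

P_in = √3·V·I·cosφ = 1.732 × 415 × 63.8 × 0.779 = 35724 W
P_out = η·P_in = 0.835 × 35724 = 29830 W
= 29830/746 = 40 HP

40 HP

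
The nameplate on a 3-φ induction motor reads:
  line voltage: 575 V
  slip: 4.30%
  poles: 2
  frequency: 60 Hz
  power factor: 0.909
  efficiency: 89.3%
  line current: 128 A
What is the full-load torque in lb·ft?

212 lb·ft

P_in = √3·V·I·cosφ = 1.732 × 575 × 128 × 0.909 = 115875 W
P_out = η·P_in = 0.893 × 115875 = 103476 W
n_s = 120×60/2 = 3600 rpm; n = 3600×(1−0.043) = 3445 rpm
ω = 2π×3445/60 = 360.8 rad/s
τ = P_out/ω = 103476/360.8 = 286.8 N·m
In lb·ft: 286.8/1.356 = 212 lb·ft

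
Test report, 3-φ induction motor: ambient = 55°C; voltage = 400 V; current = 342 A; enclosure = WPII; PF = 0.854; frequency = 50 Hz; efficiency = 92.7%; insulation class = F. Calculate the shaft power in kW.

188 kW

P_in = √3·V·I·cosφ = 1.732 × 400 × 342 × 0.854 = 202345 W
P_out = η·P_in = 0.927 × 202345 = 187574 W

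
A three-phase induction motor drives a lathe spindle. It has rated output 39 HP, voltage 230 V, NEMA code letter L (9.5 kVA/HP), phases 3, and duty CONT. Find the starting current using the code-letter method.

S_LR = 9.5 × 39 = 370.5 kVA
I_LR = S_LR/(√3·V_L) = 370500/(1.732×230) = 930 A

930 A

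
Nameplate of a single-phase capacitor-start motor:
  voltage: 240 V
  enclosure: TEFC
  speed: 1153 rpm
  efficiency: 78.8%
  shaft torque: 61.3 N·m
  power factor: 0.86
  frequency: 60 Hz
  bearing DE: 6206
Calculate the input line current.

ω = 2π×1153/60 = 120.7 rad/s; P_out = τω = 61.3 × 120.7 = 7399 W
P_in = P_out / η = 7399 / 0.788 = 9390 W
I = P_in / (V·cosφ) = 9390 / (240 × 0.86) = 45.5 A

45.5 A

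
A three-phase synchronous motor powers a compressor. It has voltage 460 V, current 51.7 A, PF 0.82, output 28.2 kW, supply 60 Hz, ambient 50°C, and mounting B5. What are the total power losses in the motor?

P_in = √3·V·I·cosφ = 1.732×460×51.7×0.82 = 33776 W
P_out = 28200 W
Losses = P_in − P_out = 33776 − 28200 = 5576 W

5.58 kW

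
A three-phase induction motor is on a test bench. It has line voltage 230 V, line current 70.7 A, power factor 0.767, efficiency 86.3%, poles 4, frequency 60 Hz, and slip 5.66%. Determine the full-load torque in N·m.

105 N·m

P_in = √3·V·I·cosφ = 1.732 × 230 × 70.7 × 0.767 = 21602 W
P_out = η·P_in = 0.863 × 21602 = 18643 W
n_s = 120×60/4 = 1800 rpm; n = 1800×(1−0.0566) = 1698 rpm
ω = 2π×1698/60 = 177.8 rad/s
τ = P_out/ω = 18643/177.8 = 105 N·m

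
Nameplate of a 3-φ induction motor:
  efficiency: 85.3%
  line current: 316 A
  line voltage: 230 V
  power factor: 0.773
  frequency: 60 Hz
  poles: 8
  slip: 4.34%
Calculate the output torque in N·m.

921 N·m

P_in = √3·V·I·cosφ = 1.732 × 230 × 316 × 0.773 = 97307 W
P_out = η·P_in = 0.853 × 97307 = 83003 W
n_s = 120×60/8 = 900 rpm; n = 900×(1−0.0434) = 861 rpm
ω = 2π×861/60 = 90.16 rad/s
τ = P_out/ω = 83003/90.16 = 921 N·m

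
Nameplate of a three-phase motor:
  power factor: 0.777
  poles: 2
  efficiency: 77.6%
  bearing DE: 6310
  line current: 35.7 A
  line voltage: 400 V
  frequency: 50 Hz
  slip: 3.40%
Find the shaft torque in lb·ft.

P_in = √3·V·I·cosφ = 1.732 × 400 × 35.7 × 0.777 = 19218 W
P_out = η·P_in = 0.776 × 19218 = 14913 W
n_s = 120×50/2 = 3000 rpm; n = 3000×(1−0.034) = 2898 rpm
ω = 2π×2898/60 = 303.5 rad/s
τ = P_out/ω = 14913/303.5 = 49.14 N·m
In lb·ft: 49.14/1.356 = 36.2 lb·ft

36.2 lb·ft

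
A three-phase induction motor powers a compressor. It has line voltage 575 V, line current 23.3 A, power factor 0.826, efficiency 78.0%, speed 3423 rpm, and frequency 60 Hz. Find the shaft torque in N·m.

41.7 N·m

P_in = √3·V·I·cosφ = 1.732 × 575 × 23.3 × 0.826 = 19167 W
P_out = η·P_in = 0.78 × 19167 = 14950 W
n = 3423 rpm
ω = 2π×3423/60 = 358.5 rad/s
τ = P_out/ω = 14950/358.5 = 41.7 N·m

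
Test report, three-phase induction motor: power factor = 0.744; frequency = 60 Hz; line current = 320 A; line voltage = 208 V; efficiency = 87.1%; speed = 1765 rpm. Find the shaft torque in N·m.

P_in = √3·V·I·cosφ = 1.732 × 208 × 320 × 0.744 = 85770 W
P_out = η·P_in = 0.871 × 85770 = 74706 W
n = 1765 rpm
ω = 2π×1765/60 = 184.8 rad/s
τ = P_out/ω = 74706/184.8 = 404 N·m

404 N·m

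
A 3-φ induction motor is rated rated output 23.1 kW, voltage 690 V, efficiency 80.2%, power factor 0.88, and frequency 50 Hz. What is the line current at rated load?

P_out = 23.1 kW = 23100 W
P_in = P_out / η = 23100 / 0.802 = 28803 W
I_L = P_in / (√3·V_L·cosφ) = 28803 / (1.732 × 690 × 0.88) = 27.4 A

27.4 A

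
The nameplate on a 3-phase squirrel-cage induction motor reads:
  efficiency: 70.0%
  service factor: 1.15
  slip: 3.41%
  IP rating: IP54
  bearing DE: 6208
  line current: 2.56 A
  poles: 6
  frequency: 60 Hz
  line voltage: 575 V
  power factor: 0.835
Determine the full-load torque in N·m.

12.3 N·m

P_in = √3·V·I·cosφ = 1.732 × 575 × 2.56 × 0.835 = 2129 W
P_out = η·P_in = 0.7 × 2129 = 1490 W
n_s = 120×60/6 = 1200 rpm; n = 1200×(1−0.0341) = 1159 rpm
ω = 2π×1159/60 = 121.4 rad/s
τ = P_out/ω = 1490/121.4 = 12.3 N·m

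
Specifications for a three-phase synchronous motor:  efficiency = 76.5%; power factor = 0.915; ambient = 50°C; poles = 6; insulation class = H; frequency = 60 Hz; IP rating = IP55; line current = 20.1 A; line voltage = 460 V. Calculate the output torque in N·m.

89.2 N·m

P_in = √3·V·I·cosφ = 1.732 × 460 × 20.1 × 0.915 = 14653 W
P_out = η·P_in = 0.765 × 14653 = 11210 W
n = n_s = 120×60/6 = 1200 rpm (synchronous)
ω = 2π×1200/60 = 125.7 rad/s
τ = P_out/ω = 11210/125.7 = 89.2 N·m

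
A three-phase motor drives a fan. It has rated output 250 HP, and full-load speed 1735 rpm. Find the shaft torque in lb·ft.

757 lb·ft

P_out = 250 × 746 = 186500 W
ω = 2π × 1735/60 = 181.7 rad/s
τ = P_out/ω = 186500/181.7 = 1026 N·m
In lb·ft: 1026/1.356 = 757 lb·ft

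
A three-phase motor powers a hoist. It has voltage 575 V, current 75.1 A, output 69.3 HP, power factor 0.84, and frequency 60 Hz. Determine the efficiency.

82.3 %

P_out = 69.3 × 746 = 51698 W
P_in = √3·V_L·I_L·cosφ = 1.732 × 575 × 75.1 × 0.84 = 62825 W
η = P_out / P_in = 51698 / 62825 = 0.823 = 82.3%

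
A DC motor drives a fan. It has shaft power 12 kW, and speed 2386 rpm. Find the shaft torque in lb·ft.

ω = 2π × 2386/60 = 249.9 rad/s
τ = P/ω = 12000/249.9 = 48.02 N·m
In lb·ft: 48.02/1.356 = 35.4 lb·ft

35.4 lb·ft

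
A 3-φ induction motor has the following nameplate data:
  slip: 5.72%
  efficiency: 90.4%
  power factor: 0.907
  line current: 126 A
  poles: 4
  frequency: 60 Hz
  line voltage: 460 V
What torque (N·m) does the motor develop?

463 N·m

P_in = √3·V·I·cosφ = 1.732 × 460 × 126 × 0.907 = 91051 W
P_out = η·P_in = 0.904 × 91051 = 82310 W
n_s = 120×60/4 = 1800 rpm; n = 1800×(1−0.0572) = 1697 rpm
ω = 2π×1697/60 = 177.7 rad/s
τ = P_out/ω = 82310/177.7 = 463 N·m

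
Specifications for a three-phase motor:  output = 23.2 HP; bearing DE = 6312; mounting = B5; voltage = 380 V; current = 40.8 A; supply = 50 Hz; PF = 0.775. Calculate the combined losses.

3500 W

P_in = √3·V·I·cosφ = 1.732×380×40.8×0.775 = 20811 W
P_out = 23.2×746 = 17307 W
Losses = P_in − P_out = 20811 − 17307 = 3504 W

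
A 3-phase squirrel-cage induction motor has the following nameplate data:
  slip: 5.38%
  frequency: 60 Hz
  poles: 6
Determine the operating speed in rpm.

n_s = 120f/p = 120×60/6 = 1200 rpm
n = n_s(1 − s) = 1200 × (1 − 0.0538) = 1135 rpm

1135 rpm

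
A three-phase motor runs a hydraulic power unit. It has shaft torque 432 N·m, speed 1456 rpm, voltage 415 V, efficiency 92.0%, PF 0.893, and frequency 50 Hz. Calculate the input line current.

ω = 2π×1456/60 = 152.5 rad/s; P_out = τω = 432 × 152.5 = 65880 W
P_in = P_out / η = 65880 / 0.920 = 71609 W
I_L = P_in / (√3·V_L·cosφ) = 71609 / (1.732 × 415 × 0.893) = 112 A

112 A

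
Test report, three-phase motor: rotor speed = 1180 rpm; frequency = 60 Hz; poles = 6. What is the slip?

1.67 %

n_s = 120f/p = 120×60/6 = 1200 rpm
s = (n_s − n)/n_s = (1200 − 1180)/1200 = 0.0167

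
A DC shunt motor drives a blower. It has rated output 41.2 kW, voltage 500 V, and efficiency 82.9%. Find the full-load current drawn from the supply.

99.4 A

P_out = 41.2 kW = 41200 W
P_in = P_out / η = 41200 / 0.829 = 49698 W
I = P_in / V = 49698 / 500 = 99.4 A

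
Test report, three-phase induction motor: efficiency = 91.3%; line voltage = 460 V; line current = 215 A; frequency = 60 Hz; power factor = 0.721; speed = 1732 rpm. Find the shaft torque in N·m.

622 N·m

P_in = √3·V·I·cosφ = 1.732 × 460 × 215 × 0.721 = 123504 W
P_out = η·P_in = 0.913 × 123504 = 112759 W
n = 1732 rpm
ω = 2π×1732/60 = 181.4 rad/s
τ = P_out/ω = 112759/181.4 = 622 N·m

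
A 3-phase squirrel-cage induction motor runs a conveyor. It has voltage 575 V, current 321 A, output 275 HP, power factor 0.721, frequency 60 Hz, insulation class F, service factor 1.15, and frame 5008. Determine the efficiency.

P_out = 275 × 746 = 205150 W
P_in = √3·V_L·I_L·cosφ = 1.732 × 575 × 321 × 0.721 = 230492 W
η = P_out / P_in = 205150 / 230492 = 0.890 = 89.0%

89.0 %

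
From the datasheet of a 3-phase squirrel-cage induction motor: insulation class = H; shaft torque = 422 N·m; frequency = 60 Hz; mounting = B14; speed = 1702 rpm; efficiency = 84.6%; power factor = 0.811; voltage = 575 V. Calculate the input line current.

110 A

ω = 2π×1702/60 = 178.2 rad/s; P_out = τω = 422 × 178.2 = 75200 W
P_in = P_out / η = 75200 / 0.846 = 88889 W
I_L = P_in / (√3·V_L·cosφ) = 88889 / (1.732 × 575 × 0.811) = 110 A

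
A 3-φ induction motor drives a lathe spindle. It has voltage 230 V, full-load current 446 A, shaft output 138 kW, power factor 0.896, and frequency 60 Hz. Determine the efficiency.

86.7 %

P_out = 138 kW = 138000 W
P_in = √3·V_L·I_L·cosφ = 1.732 × 230 × 446 × 0.896 = 159191 W
η = P_out / P_in = 138000 / 159191 = 0.867 = 86.7%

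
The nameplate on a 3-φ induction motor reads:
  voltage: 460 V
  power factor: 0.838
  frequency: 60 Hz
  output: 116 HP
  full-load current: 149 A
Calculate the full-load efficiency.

P_out = 116 × 746 = 86536 W
P_in = √3·V_L·I_L·cosφ = 1.732 × 460 × 149 × 0.838 = 99480 W
η = P_out / P_in = 86536 / 99480 = 0.870 = 87.0%

87.0 %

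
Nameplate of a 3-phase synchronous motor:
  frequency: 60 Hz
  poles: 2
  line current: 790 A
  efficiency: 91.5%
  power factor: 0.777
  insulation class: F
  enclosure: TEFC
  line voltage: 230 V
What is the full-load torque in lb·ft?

438 lb·ft

P_in = √3·V·I·cosφ = 1.732 × 230 × 790 × 0.777 = 244525 W
P_out = η·P_in = 0.915 × 244525 = 223740 W
n = n_s = 120×60/2 = 3600 rpm (synchronous)
ω = 2π×3600/60 = 377 rad/s
τ = P_out/ω = 223740/377 = 593.5 N·m
In lb·ft: 593.5/1.356 = 438 lb·ft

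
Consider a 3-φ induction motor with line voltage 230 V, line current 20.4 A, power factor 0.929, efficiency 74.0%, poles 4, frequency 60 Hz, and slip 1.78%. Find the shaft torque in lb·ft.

22.3 lb·ft

P_in = √3·V·I·cosφ = 1.732 × 230 × 20.4 × 0.929 = 7550 W
P_out = η·P_in = 0.74 × 7550 = 5587 W
n_s = 120×60/4 = 1800 rpm; n = 1800×(1−0.0178) = 1768 rpm
ω = 2π×1768/60 = 185.1 rad/s
τ = P_out/ω = 5587/185.1 = 30.18 N·m
In lb·ft: 30.18/1.356 = 22.3 lb·ft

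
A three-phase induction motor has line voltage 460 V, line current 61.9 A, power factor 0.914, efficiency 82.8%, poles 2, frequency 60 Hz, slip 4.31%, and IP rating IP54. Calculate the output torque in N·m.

P_in = √3·V·I·cosφ = 1.732 × 460 × 61.9 × 0.914 = 45076 W
P_out = η·P_in = 0.828 × 45076 = 37323 W
n_s = 120×60/2 = 3600 rpm; n = 3600×(1−0.0431) = 3445 rpm
ω = 2π×3445/60 = 360.8 rad/s
τ = P_out/ω = 37323/360.8 = 103 N·m

103 N·m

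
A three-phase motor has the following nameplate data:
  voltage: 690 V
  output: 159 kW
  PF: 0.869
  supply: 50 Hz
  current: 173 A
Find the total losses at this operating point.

20.7 kW

P_in = √3·V·I·cosφ = 1.732×690×173×0.869 = 179665 W
P_out = 159000 W
Losses = P_in − P_out = 179665 − 159000 = 20665 W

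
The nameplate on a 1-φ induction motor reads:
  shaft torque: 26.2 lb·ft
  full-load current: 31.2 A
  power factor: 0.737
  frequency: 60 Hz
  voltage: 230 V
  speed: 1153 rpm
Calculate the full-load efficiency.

81.1 %

τ = 26.2 lb·ft × 1.356 = 35.53 N·m
ω = 2π × 1153/60 = 120.7 rad/s; P_out = τω = 35.53 × 120.7 = 4288 W
P_in = V·I·cosφ = 230 × 31.2 × 0.737 = 5289 W
η = P_out / P_in = 4288 / 5289 = 0.811 = 81.1%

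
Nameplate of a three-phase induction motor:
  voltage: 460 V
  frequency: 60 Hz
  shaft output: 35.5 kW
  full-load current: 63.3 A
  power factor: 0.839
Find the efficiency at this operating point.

P_out = 35.5 kW = 35500 W
P_in = √3·V_L·I_L·cosφ = 1.732 × 460 × 63.3 × 0.839 = 42313 W
η = P_out / P_in = 35500 / 42313 = 0.839 = 83.9%

83.9 %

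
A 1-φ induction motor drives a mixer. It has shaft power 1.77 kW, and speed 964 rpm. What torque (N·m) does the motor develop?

17.5 N·m

ω = 2π × 964/60 = 100.9 rad/s
τ = P/ω = 1770/100.9 = 17.5 N·m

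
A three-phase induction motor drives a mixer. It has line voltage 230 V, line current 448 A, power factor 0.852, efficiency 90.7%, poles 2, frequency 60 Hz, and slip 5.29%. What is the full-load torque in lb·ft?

285 lb·ft

P_in = √3·V·I·cosφ = 1.732 × 230 × 448 × 0.852 = 152052 W
P_out = η·P_in = 0.907 × 152052 = 137911 W
n_s = 120×60/2 = 3600 rpm; n = 3600×(1−0.0529) = 3410 rpm
ω = 2π×3410/60 = 357.1 rad/s
τ = P_out/ω = 137911/357.1 = 386.2 N·m
In lb·ft: 386.2/1.356 = 285 lb·ft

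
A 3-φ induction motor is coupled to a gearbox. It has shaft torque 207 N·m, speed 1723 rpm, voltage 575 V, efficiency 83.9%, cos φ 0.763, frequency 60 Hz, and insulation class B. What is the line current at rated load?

ω = 2π×1723/60 = 180.4 rad/s; P_out = τω = 207 × 180.4 = 37343 W
P_in = P_out / η = 37343 / 0.839 = 44509 W
I_L = P_in / (√3·V_L·cosφ) = 44509 / (1.732 × 575 × 0.763) = 58.6 A

58.6 A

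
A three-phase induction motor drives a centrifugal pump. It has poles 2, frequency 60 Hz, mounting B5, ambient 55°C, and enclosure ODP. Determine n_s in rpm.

3600 rpm

n_s = 120f/p = 120×60/2 = 3600 rpm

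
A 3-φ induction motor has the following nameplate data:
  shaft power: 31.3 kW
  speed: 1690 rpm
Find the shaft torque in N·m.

177 N·m

ω = 2π × 1690/60 = 177 rad/s
τ = P/ω = 31300/177 = 177 N·m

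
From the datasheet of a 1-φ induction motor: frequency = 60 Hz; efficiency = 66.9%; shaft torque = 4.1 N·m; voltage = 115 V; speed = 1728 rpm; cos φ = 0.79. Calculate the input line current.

12.2 A

ω = 2π×1728/60 = 181 rad/s; P_out = τω = 4.1 × 181 = 742 W
P_in = P_out / η = 742 / 0.669 = 1109 W
I = P_in / (V·cosφ) = 1109 / (115 × 0.79) = 12.2 A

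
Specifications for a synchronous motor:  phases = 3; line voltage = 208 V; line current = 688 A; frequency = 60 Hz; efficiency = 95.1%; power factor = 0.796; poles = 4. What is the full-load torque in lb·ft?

734 lb·ft

P_in = √3·V·I·cosφ = 1.732 × 208 × 688 × 0.796 = 197293 W
P_out = η·P_in = 0.951 × 197293 = 187626 W
n = n_s = 120×60/4 = 1800 rpm (synchronous)
ω = 2π×1800/60 = 188.5 rad/s
τ = P_out/ω = 187626/188.5 = 995.4 N·m
In lb·ft: 995.4/1.356 = 734 lb·ft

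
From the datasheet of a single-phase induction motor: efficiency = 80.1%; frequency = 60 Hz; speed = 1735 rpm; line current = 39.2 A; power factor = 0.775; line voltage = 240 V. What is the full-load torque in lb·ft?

P_in = V·I·cosφ = 240 × 39.2 × 0.775 = 7291 W
P_out = η·P_in = 0.801 × 7291 = 5840 W
n = 1735 rpm
ω = 2π×1735/60 = 181.7 rad/s
τ = P_out/ω = 5840/181.7 = 32.14 N·m
In lb·ft: 32.14/1.356 = 23.7 lb·ft

23.7 lb·ft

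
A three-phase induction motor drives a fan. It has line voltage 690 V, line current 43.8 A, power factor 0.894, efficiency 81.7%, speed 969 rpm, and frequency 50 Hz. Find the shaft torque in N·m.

P_in = √3·V·I·cosφ = 1.732 × 690 × 43.8 × 0.894 = 46796 W
P_out = η·P_in = 0.817 × 46796 = 38232 W
n = 969 rpm
ω = 2π×969/60 = 101.5 rad/s
τ = P_out/ω = 38232/101.5 = 377 N·m

377 N·m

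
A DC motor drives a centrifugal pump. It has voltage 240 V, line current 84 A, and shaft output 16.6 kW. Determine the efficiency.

82.3 %

P_out = 16.6 kW = 16600 W
P_in = V·I = 240 × 84 = 20160 W
η = P_out / P_in = 16600 / 20160 = 0.823 = 82.3%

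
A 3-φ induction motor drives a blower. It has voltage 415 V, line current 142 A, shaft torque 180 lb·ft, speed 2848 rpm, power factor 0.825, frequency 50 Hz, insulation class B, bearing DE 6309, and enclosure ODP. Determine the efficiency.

τ = 180 lb·ft × 1.356 = 244.1 N·m
ω = 2π × 2848/60 = 298.2 rad/s; P_out = τω = 244.1 × 298.2 = 72791 W
P_in = √3·V_L·I_L·cosφ = 1.732 × 415 × 142 × 0.825 = 84205 W
η = P_out / P_in = 72791 / 84205 = 0.864 = 86.4%

86.4 %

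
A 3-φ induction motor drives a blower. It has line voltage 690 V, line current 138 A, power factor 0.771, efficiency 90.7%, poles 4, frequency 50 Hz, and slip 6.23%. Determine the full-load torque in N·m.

783 N·m

P_in = √3·V·I·cosφ = 1.732 × 690 × 138 × 0.771 = 127154 W
P_out = η·P_in = 0.907 × 127154 = 115329 W
n_s = 120×50/4 = 1500 rpm; n = 1500×(1−0.0623) = 1407 rpm
ω = 2π×1407/60 = 147.3 rad/s
τ = P_out/ω = 115329/147.3 = 783 N·m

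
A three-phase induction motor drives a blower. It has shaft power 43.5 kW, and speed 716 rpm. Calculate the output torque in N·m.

ω = 2π × 716/60 = 74.98 rad/s
τ = P/ω = 43500/74.98 = 580 N·m

580 N·m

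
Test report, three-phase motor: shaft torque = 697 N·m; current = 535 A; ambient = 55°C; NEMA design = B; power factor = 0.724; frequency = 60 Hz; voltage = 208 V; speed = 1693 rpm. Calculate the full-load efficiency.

88.6 %

ω = 2π × 1693/60 = 177.3 rad/s; P_out = τω = 697 × 177.3 = 123578 W
P_in = √3·V_L·I_L·cosφ = 1.732 × 208 × 535 × 0.724 = 139542 W
η = P_out / P_in = 123578 / 139542 = 0.886 = 88.6%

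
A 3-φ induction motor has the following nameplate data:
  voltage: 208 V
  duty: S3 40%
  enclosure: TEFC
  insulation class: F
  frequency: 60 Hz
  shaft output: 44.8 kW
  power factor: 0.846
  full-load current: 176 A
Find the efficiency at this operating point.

83.5 %

P_out = 44.8 kW = 44800 W
P_in = √3·V_L·I_L·cosφ = 1.732 × 208 × 176 × 0.846 = 53641 W
η = P_out / P_in = 44800 / 53641 = 0.835 = 83.5%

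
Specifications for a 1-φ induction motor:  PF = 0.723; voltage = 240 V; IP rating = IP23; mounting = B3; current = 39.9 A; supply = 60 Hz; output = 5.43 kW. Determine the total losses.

1490 W

P_in = V·I·cosφ = 240×39.9×0.723 = 6923 W
P_out = 5430 W
Losses = P_in − P_out = 6923 − 5430 = 1493 W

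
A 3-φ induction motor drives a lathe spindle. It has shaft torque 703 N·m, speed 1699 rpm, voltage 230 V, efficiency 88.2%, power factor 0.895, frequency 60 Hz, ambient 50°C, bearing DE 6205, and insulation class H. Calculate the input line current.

ω = 2π×1699/60 = 177.9 rad/s; P_out = τω = 703 × 177.9 = 125064 W
P_in = P_out / η = 125064 / 0.882 = 141796 W
I_L = P_in / (√3·V_L·cosφ) = 141796 / (1.732 × 230 × 0.895) = 398 A

398 A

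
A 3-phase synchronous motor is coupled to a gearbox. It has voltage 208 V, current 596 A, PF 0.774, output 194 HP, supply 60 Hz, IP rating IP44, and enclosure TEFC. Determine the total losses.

P_in = √3·V·I·cosφ = 1.732×208×596×0.774 = 166188 W
P_out = 194×746 = 144724 W
Losses = P_in − P_out = 166188 − 144724 = 21464 W

21500 W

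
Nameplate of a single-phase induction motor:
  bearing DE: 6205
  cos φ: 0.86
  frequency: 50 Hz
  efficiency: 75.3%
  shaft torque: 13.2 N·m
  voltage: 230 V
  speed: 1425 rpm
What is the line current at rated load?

13.2 A

ω = 2π×1425/60 = 149.2 rad/s; P_out = τω = 13.2 × 149.2 = 1969 W
P_in = P_out / η = 1969 / 0.753 = 2615 W
I = P_in / (V·cosφ) = 2615 / (230 × 0.86) = 13.2 A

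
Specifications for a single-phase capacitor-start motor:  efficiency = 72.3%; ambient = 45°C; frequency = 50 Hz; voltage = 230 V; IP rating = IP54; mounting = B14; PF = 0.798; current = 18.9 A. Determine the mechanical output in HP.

P_in = V·I·cosφ = 230 × 18.9 × 0.798 = 3469 W
P_out = η·P_in = 0.723 × 3469 = 2508 W
= 2508/746 = 3.36 HP

3.36 HP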